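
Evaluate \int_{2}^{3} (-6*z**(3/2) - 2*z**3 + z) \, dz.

By the power rule, an antiderivative is F(z) = -12*z**(5/2)/5 - z**4/2 + z**2/2.
Then F(3) - F(2) = (-108*sqrt(3)/5 - 36) - (-48*sqrt(2)/5 - 6) = -108*sqrt(3)/5 - 30 + 48*sqrt(2)/5.

-108*sqrt(3)/5 - 30 + 48*sqrt(2)/5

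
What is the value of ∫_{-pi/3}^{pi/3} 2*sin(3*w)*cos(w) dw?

Use the identity sin(3*w)cos(w) = [sin(4*w) + sin(2*w)]/2.
An antiderivative is F(w) = -cos(2*w)/2 - cos(4*w)/4.
Then F(pi/3) - F(-pi/3) = (3/8) - (3/8) = 0.

0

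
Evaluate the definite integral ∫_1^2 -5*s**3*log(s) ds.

Integrate by parts once (u = ln s, dv = -5*s**3 ds).
An antiderivative is F(s) = -5*s**4*(4*log(s) - 1)/16.
Then F(2) - F(1) = (5 - 20*log(2)) - (5/16) = 75/16 - 20*log(2).

75/16 - 20*log(2)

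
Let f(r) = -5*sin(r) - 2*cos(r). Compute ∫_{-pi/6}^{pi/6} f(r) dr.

An antiderivative is F(r) = -2*sin(r) + 5*cos(r).
Then F(pi/6) - F(-pi/6) = (-1 + 5*sqrt(3)/2) - (1 + 5*sqrt(3)/2) = -2.

-2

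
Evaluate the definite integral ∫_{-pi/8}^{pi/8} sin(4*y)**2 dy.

Use the identity sin^2(4*y) = (1 - cos(8*y))/2.
An antiderivative is F(y) = y/2 - sin(8*y)/16.
Then F(pi/8) - F(-pi/8) = (pi/16) - (-pi/16) = pi/8.

pi/8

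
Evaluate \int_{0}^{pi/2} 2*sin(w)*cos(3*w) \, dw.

-1

Use the identity sin(w)cos(3*w) = [sin(4*w) + sin(-2*w)]/2.
An antiderivative is F(w) = cos(2*w)/2 - cos(4*w)/4.
Then F(pi/2) - F(0) = (-3/4) - (1/4) = -1.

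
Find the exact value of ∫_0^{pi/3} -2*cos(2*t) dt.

-sqrt(3)/2

An antiderivative is F(t) = -sin(2*t).
Then F(pi/3) - F(0) = (-sqrt(3)/2) - (0) = -sqrt(3)/2.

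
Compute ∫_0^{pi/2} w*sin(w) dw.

Integrate by parts once (u = w, dv = sin(w) dw).
An antiderivative is F(w) = -w*cos(w) + sin(w).
Then F(pi/2) - F(0) = (1) - (0) = 1.

1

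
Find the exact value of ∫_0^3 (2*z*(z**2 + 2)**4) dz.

161019/5

Let u = z**2 + 2, so du = 2*z dz. When z = 0, u = 2; when z = 3, u = 11.
The integral becomes ∫ u**4 du from 2 to 11, with antiderivative u**5/5.
Back in z: F(z) = (z**2 + 2)**5/5.
Then F(3) - F(0) = (161051/5) - (32/5) = 161019/5.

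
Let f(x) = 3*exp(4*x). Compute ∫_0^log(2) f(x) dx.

45/4

Let u = exp(x), so du = exp(x) dx. When x = 0, u = 1; when x = log(2), u = 2.
The integral becomes 3·∫ u**3 du from 1 to 2, with antiderivative 3*u**4/4.
Back in x: F(x) = 3*exp(4*x)/4.
Then F(log(2)) - F(0) = (12) - (3/4) = 45/4.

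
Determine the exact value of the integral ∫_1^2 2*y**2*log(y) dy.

Integrate by parts once (u = ln y, dv = 2*y**2 dy).
An antiderivative is F(y) = 2*y**3*(3*log(y) - 1)/9.
Then F(2) - F(1) = (-16/9 + 16*log(2)/3) - (-2/9) = -14/9 + 16*log(2)/3.

-14/9 + 16*log(2)/3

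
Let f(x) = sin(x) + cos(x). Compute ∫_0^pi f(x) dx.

An antiderivative is F(x) = sin(x) - cos(x).
Then F(pi) - F(0) = (1) - (-1) = 2.

2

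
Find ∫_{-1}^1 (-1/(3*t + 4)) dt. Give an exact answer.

An antiderivative is F(t) = -log(3*t + 4)/3.
Then F(1) - F(-1) = (-log(7)/3) - (0) = -log(7)/3.

-log(7)/3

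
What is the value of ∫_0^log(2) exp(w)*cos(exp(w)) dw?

Let u = exp(w), so du = exp(w) dw. When w = 0, u = 1; when w = log(2), u = 2.
The integral becomes ∫ cos(u) du from 1 to 2, with antiderivative sin(u).
Back in w: F(w) = sin(exp(w)).
Then F(log(2)) - F(0) = (sin(2)) - (sin(1)) = -sin(1) + sin(2).

-sin(1) + sin(2)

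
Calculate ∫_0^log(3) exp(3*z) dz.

Let u = exp(z), so du = exp(z) dz. When z = 0, u = 1; when z = log(3), u = 3.
The integral becomes ∫ u**2 du from 1 to 3, with antiderivative u**3/3.
Back in z: F(z) = exp(3*z)/3.
Then F(log(3)) - F(0) = (9) - (1/3) = 26/3.

26/3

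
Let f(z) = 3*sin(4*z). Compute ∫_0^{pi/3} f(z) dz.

9/8

An antiderivative is F(z) = -3*cos(4*z)/4.
Then F(pi/3) - F(0) = (3/8) - (-3/4) = 9/8.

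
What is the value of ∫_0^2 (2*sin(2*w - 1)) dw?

Let u = 2*w - 1, so du = 2 dw. When w = 0, u = -1; when w = 2, u = 3.
The integral becomes ∫ sin(u) du from -1 to 3, with antiderivative -cos(u).
Back in w: F(w) = -cos(2*w - 1).
Then F(2) - F(0) = (-cos(3)) - (-cos(1)) = cos(1) - cos(3).

cos(1) - cos(3)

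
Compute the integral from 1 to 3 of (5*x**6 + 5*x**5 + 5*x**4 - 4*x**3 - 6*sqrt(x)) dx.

49016/21 - 12*sqrt(3)

By the power rule, an antiderivative is F(x) = 5*x**7/7 + 5*x**6/6 + x**5 - x**4 - 4*x**(3/2).
Then F(3) - F(1) = (32643/14 - 12*sqrt(3)) - (-103/42) = 49016/21 - 12*sqrt(3).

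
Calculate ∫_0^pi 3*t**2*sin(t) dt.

Integrate by parts twice (u = t^2, dv = 3*sin(t) dt).
An antiderivative is F(t) = -3*t**2*cos(t) + 6*t*sin(t) + 6*cos(t).
Then F(pi) - F(0) = (-6 + 3*pi**2) - (6) = -12 + 3*pi**2.

-12 + 3*pi**2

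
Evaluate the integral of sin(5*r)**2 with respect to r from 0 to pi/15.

Use the identity sin^2(5*r) = (1 - cos(10*r))/2.
An antiderivative is F(r) = r/2 - sin(10*r)/20.
Then F(pi/15) - F(0) = (-sqrt(3)/40 + pi/30) - (0) = -sqrt(3)/40 + pi/30.

-sqrt(3)/40 + pi/30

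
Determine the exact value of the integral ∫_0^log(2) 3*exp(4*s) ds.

45/4

Let u = exp(s), so du = exp(s) ds. When s = 0, u = 1; when s = log(2), u = 2.
The integral becomes 3·∫ u**3 du from 1 to 2, with antiderivative 3*u**4/4.
Back in s: F(s) = 3*exp(4*s)/4.
Then F(log(2)) - F(0) = (12) - (3/4) = 45/4.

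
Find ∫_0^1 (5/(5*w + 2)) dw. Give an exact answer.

log(7/2)

Let u = 5*w + 2, so du = 5 dw. When w = 0, u = 2; when w = 1, u = 7.
The integral becomes ∫ 1/u du from 2 to 7, with antiderivative log(u).
Back in w: F(w) = log(5*w + 2).
Then F(1) - F(0) = (log(7)) - (log(2)) = log(7/2).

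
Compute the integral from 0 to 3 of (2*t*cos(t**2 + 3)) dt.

sin(12) - sin(3)

Let u = t**2 + 3, so du = 2*t dt. When t = 0, u = 3; when t = 3, u = 12.
The integral becomes ∫ cos(u) du from 3 to 12, with antiderivative sin(u).
Back in t: F(t) = sin(t**2 + 3).
Then F(3) - F(0) = (sin(12)) - (sin(3)) = sin(12) - sin(3).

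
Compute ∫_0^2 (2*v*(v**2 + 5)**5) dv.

Let u = v**2 + 5, so du = 2*v dv. When v = 0, u = 5; when v = 2, u = 9.
The integral becomes ∫ u**5 du from 5 to 9, with antiderivative u**6/6.
Back in v: F(v) = (v**2 + 5)**6/6.
Then F(2) - F(0) = (177147/2) - (15625/6) = 257908/3.

257908/3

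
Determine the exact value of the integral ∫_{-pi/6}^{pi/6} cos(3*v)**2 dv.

pi/6

Use the identity cos^2(3*v) = (1 + cos(6*v))/2.
An antiderivative is F(v) = v/2 + sin(6*v)/12.
Then F(pi/6) - F(-pi/6) = (pi/12) - (-pi/12) = pi/6.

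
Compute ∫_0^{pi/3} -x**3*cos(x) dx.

Integrate by parts 3 times (u = x^3, dv = -cos(x) dx).
An antiderivative is F(x) = -x**3*sin(x) - 3*x**2*cos(x) + 6*x*sin(x) + 6*cos(x).
Then F(pi/3) - F(0) = (-pi**2/6 - sqrt(3)*pi**3/54 + 3 + sqrt(3)*pi) - (6) = -3 - pi**2/6 - sqrt(3)*pi**3/54 + sqrt(3)*pi.

-3 - pi**2/6 - sqrt(3)*pi**3/54 + sqrt(3)*pi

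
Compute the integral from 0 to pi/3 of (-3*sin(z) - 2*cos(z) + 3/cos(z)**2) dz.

-3/2 + 2*sqrt(3)

An antiderivative is F(z) = -2*sin(z) + 3*cos(z) + 3*tan(z).
Then F(pi/3) - F(0) = (3/2 + 2*sqrt(3)) - (3) = -3/2 + 2*sqrt(3).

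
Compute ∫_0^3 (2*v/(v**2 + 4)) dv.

Let u = v**2 + 4, so du = 2*v dv. When v = 0, u = 4; when v = 3, u = 13.
The integral becomes ∫ 1/u du from 4 to 13, with antiderivative log(u).
Back in v: F(v) = log(v**2 + 4).
Then F(3) - F(0) = (log(13)) - (log(4)) = log(13/4).

log(13/4)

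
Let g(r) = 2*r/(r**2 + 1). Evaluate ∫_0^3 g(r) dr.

Let u = r**2 + 1, so du = 2*r dr. When r = 0, u = 1; when r = 3, u = 10.
The integral becomes ∫ 1/u du from 1 to 10, with antiderivative log(u).
Back in r: F(r) = log(r**2 + 1).
Then F(3) - F(0) = (log(10)) - (0) = log(10).

log(10)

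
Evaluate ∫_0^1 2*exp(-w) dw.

An antiderivative is F(w) = -2*exp(-w).
Then F(1) - F(0) = (-2*exp(-1)) - (-2) = 2 - 2*exp(-1).

2 - 2*exp(-1)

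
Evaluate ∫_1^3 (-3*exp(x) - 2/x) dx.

-3*exp(3) - log(9) + 3*exp(1)

An antiderivative is F(x) = -3*exp(x) - 2*log(x).
Then F(3) - F(1) = (-3*exp(3) - log(9)) - (-3*exp(1)) = -3*exp(3) - log(9) + 3*exp(1).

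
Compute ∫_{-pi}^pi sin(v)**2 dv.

pi

Use the identity sin^2(v) = (1 - cos(2*v))/2.
An antiderivative is F(v) = v/2 - sin(2*v)/4.
Then F(pi) - F(-pi) = (pi/2) - (-pi/2) = pi.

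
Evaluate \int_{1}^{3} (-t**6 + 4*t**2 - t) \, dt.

By the power rule, an antiderivative is F(t) = -t**7/7 + 4*t**3/3 - t**2/2.
Then F(3) - F(1) = (-3933/14) - (29/42) = -5914/21.

-5914/21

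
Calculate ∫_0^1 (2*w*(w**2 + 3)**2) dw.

37/3

Let u = w**2 + 3, so du = 2*w dw. When w = 0, u = 3; when w = 1, u = 4.
The integral becomes ∫ u**2 du from 3 to 4, with antiderivative u**3/3.
Back in w: F(w) = (w**2 + 3)**3/3.
Then F(1) - F(0) = (64/3) - (9) = 37/3.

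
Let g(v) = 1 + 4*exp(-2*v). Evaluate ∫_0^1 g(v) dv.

An antiderivative is F(v) = v - 2*exp(-2*v).
Then F(1) - F(0) = (1 - 2*exp(-2)) - (-2) = 3 - 2*exp(-2).

3 - 2*exp(-2)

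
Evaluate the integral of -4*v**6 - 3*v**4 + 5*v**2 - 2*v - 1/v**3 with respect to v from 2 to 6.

By the power rule, an antiderivative is F(v) = -4*v**7/7 - 3*v**5/5 + 5*v**3/3 - v**2 + 1/(2*v**2).
Then F(6) - F(2) = (-414048637/2520) - (-69623/840) = -51729971/315.

-51729971/315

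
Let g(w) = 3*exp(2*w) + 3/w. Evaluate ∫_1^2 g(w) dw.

-3*exp(2)/2 + log(8) + 3*exp(4)/2

An antiderivative is F(w) = 3*exp(2*w)/2 + 3*log(w).
Then F(2) - F(1) = (log(8) + 3*exp(4)/2) - (3*exp(2)/2) = -3*exp(2)/2 + log(8) + 3*exp(4)/2.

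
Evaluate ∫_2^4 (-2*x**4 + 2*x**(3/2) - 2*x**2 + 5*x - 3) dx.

By the power rule, an antiderivative is F(x) = 4*x**(5/2)/5 - 2*x**5/5 - 2*x**3/3 + 5*x**2/2 - 3*x.
Then F(4) - F(2) = (-1196/3) - (-212/15 + 16*sqrt(2)/5) = -5768/15 - 16*sqrt(2)/5.

-5768/15 - 16*sqrt(2)/5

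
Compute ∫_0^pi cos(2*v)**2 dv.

pi/2

Use the identity cos^2(2*v) = (1 + cos(4*v))/2.
An antiderivative is F(v) = v/2 + sin(4*v)/8.
Then F(pi) - F(0) = (pi/2) - (0) = pi/2.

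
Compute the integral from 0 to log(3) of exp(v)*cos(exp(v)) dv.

-sin(1) + sin(3)

Let u = exp(v), so du = exp(v) dv. When v = 0, u = 1; when v = log(3), u = 3.
The integral becomes ∫ cos(u) du from 1 to 3, with antiderivative sin(u).
Back in v: F(v) = sin(exp(v)).
Then F(log(3)) - F(0) = (sin(3)) - (sin(1)) = -sin(1) + sin(3).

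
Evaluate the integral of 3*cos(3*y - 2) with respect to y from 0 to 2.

sin(4) + sin(2)

Let u = 3*y - 2, so du = 3 dy. When y = 0, u = -2; when y = 2, u = 4.
The integral becomes ∫ cos(u) du from -2 to 4, with antiderivative sin(u).
Back in y: F(y) = sin(3*y - 2).
Then F(2) - F(0) = (sin(4)) - (-sin(2)) = sin(4) + sin(2).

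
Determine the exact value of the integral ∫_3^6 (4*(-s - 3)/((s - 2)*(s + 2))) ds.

-7*log(2) - log(5)

Factor the denominator: s**2 - 4 = (s + 2)(s - 2).
Partial fractions: 4*(-s - 3)/((s - 2)*(s + 2)) = 1/(s + 2) - 5/(s - 2).
An antiderivative is F(s) = -5*log(s - 2) + log(s + 2).
Then F(6) - F(3) = (-7*log(2)) - (log(5)) = -7*log(2) - log(5).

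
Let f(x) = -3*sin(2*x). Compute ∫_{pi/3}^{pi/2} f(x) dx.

An antiderivative is F(x) = 3*cos(2*x)/2.
Then F(pi/2) - F(pi/3) = (-3/2) - (-3/4) = -3/4.

-3/4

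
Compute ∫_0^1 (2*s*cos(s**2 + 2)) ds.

Let u = s**2 + 2, so du = 2*s ds. When s = 0, u = 2; when s = 1, u = 3.
The integral becomes ∫ cos(u) du from 2 to 3, with antiderivative sin(u).
Back in s: F(s) = sin(s**2 + 2).
Then F(1) - F(0) = (sin(3)) - (sin(2)) = -sin(2) + sin(3).

-sin(2) + sin(3)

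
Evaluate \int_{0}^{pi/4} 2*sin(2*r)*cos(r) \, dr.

4/3 - sqrt(2)/3

Use the identity sin(2*r)cos(r) = [sin(3*r) + sin(r)]/2.
An antiderivative is F(r) = -cos(r) - cos(3*r)/3.
Then F(pi/4) - F(0) = (-sqrt(2)/3) - (-4/3) = 4/3 - sqrt(2)/3.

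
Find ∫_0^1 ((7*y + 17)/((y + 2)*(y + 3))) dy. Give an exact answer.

log(32/3)

Factor the denominator: y**2 + 5*y + 6 = (y + 3)(y + 2).
Partial fractions: (7*y + 17)/((y + 2)*(y + 3)) = 4/(y + 3) + 3/(y + 2).
An antiderivative is F(y) = 3*log(y + 2) + 4*log(y + 3).
Then F(1) - F(0) = (3*log(3) + 8*log(2)) - (3*log(2) + 4*log(3)) = log(32/3).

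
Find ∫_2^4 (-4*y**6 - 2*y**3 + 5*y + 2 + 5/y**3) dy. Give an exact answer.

By the power rule, an antiderivative is F(y) = -4*y**7/7 - y**4/2 + 5*y**2/2 + 2*y - 5/(2*y**2).
Then F(4) - F(2) = (-2115107/224) - (-3795/56) = -2099927/224.

-2099927/224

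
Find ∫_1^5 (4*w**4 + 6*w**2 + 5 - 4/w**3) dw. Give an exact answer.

By the power rule, an antiderivative is F(w) = 4*w**5/5 + 2*w**3 + 5*w + 2/w**2.
Then F(5) - F(1) = (69377/25) - (49/5) = 69132/25.

69132/25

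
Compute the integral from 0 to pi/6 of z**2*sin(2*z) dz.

-1/8 - pi**2/144 + sqrt(3)*pi/24

Integrate by parts twice (u = z^2, dv = sin(2*z) dz).
An antiderivative is F(z) = -z**2*cos(2*z)/2 + z*sin(2*z)/2 + cos(2*z)/4.
Then F(pi/6) - F(0) = (-pi**2/144 + 1/8 + sqrt(3)*pi/24) - (1/4) = -1/8 - pi**2/144 + sqrt(3)*pi/24.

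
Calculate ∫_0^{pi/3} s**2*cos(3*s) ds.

-2*pi/27

Integrate by parts twice (u = s^2, dv = cos(3*s) ds).
An antiderivative is F(s) = s**2*sin(3*s)/3 + 2*s*cos(3*s)/9 - 2*sin(3*s)/27.
Then F(pi/3) - F(0) = (-2*pi/27) - (0) = -2*pi/27.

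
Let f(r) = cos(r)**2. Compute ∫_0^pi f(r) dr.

Use the identity cos^2(r) = (1 + cos(2*r))/2.
An antiderivative is F(r) = r/2 + sin(2*r)/4.
Then F(pi) - F(0) = (pi/2) - (0) = pi/2.

pi/2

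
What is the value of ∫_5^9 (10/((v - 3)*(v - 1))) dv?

-5*log(2) + 5*log(3)

Factor the denominator: v**2 - 4*v + 3 = (v - 1)(v - 3).
Partial fractions: 10/((v - 3)*(v - 1)) = -5/(v - 1) + 5/(v - 3).
An antiderivative is F(v) = 5*log(v - 3) - 5*log(v - 1).
Then F(9) - F(5) = (-10*log(2) + 5*log(3)) - (-log(32)) = -5*log(2) + 5*log(3).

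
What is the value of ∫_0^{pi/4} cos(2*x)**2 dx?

Use the identity cos^2(2*x) = (1 + cos(4*x))/2.
An antiderivative is F(x) = x/2 + sin(4*x)/8.
Then F(pi/4) - F(0) = (pi/8) - (0) = pi/8.

pi/8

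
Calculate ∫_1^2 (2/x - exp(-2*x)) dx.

An antiderivative is F(x) = 2*log(x) + exp(-2*x)/2.
Then F(2) - F(1) = (exp(-4)/2 + 2*log(2)) - (exp(-2)/2) = (-exp(2) + 1 + 4*exp(4)*log(2))*exp(-4)/2.

(-exp(2) + 1 + 4*exp(4)*log(2))*exp(-4)/2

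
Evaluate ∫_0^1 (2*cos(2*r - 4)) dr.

-sin(2) + sin(4)

Let u = 2*r - 4, so du = 2 dr. When r = 0, u = -4; when r = 1, u = -2.
The integral becomes ∫ cos(u) du from -4 to -2, with antiderivative sin(u).
Back in r: F(r) = sin(2*r - 4).
Then F(1) - F(0) = (-sin(2)) - (-sin(4)) = -sin(2) + sin(4).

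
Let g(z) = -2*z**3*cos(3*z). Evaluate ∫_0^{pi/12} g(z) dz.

Integrate by parts 3 times (u = z^3, dv = -2*cos(3*z) dz).
An antiderivative is F(z) = -2*z**3*sin(3*z)/3 - 2*z**2*cos(3*z)/3 + 4*z*sin(3*z)/9 + 4*cos(3*z)/27.
Then F(pi/12) - F(0) = (sqrt(2)*(-12*pi**2 - pi**3 + 96*pi + 384)/5184) - (4/27) = -4/27 - sqrt(2)*pi**2/432 - sqrt(2)*pi**3/5184 + sqrt(2)*pi/54 + 2*sqrt(2)/27.

-4/27 - sqrt(2)*pi**2/432 - sqrt(2)*pi**3/5184 + sqrt(2)*pi/54 + 2*sqrt(2)/27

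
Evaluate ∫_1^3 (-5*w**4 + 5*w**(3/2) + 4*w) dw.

By the power rule, an antiderivative is F(w) = 2*w**(5/2) - w**5 + 2*w**2.
Then F(3) - F(1) = (-225 + 18*sqrt(3)) - (3) = -228 + 18*sqrt(3).

-228 + 18*sqrt(3)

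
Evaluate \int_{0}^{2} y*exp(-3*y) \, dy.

(-7 + exp(6))*exp(-6)/9

Integrate by parts once (u = y, dv = exp(-3*y) dy).
An antiderivative is F(y) = (-3*y - 1)*exp(-3*y)/9.
Then F(2) - F(0) = (-7*exp(-6)/9) - (-1/9) = (-7 + exp(6))*exp(-6)/9.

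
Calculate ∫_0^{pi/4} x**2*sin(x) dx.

-2 - sqrt(2)*pi**2/32 + sqrt(2)*pi/4 + sqrt(2)

Integrate by parts twice (u = x^2, dv = sin(x) dx).
An antiderivative is F(x) = -x**2*cos(x) + 2*x*sin(x) + 2*cos(x).
Then F(pi/4) - F(0) = (sqrt(2)*(-pi**2 + 8*pi + 32)/32) - (2) = -2 - sqrt(2)*pi**2/32 + sqrt(2)*pi/4 + sqrt(2).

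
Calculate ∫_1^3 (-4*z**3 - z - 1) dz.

-86

By the power rule, an antiderivative is F(z) = -z**4 - z**2/2 - z.
Then F(3) - F(1) = (-177/2) - (-5/2) = -86.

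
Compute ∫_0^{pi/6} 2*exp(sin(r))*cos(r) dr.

-2 + 2*exp(1/2)

Let u = sin(r), so du = cos(r) dr. When r = 0, u = 0; when r = pi/6, u = 1/2.
The integral becomes 2·∫ exp(u) du from 0 to 1/2, with antiderivative 2*exp(u).
Back in r: F(r) = 2*exp(sin(r)).
Then F(pi/6) - F(0) = (2*exp(1/2)) - (2) = -2 + 2*exp(1/2).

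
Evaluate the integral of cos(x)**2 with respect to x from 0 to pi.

Use the identity cos^2(x) = (1 + cos(2*x))/2.
An antiderivative is F(x) = x/2 + sin(2*x)/4.
Then F(pi) - F(0) = (pi/2) - (0) = pi/2.

pi/2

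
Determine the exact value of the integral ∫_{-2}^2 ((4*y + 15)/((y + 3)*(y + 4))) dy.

log(3) + 3*log(5)

Factor the denominator: y**2 + 7*y + 12 = (y + 4)(y + 3).
Partial fractions: (4*y + 15)/((y + 3)*(y + 4)) = 1/(y + 4) + 3/(y + 3).
An antiderivative is F(y) = 3*log(y + 3) + log(y + 4).
Then F(2) - F(-2) = (log(2) + log(3) + 3*log(5)) - (log(2)) = log(3) + 3*log(5).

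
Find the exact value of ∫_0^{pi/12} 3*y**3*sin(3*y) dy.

Integrate by parts 3 times (u = y^3, dv = 3*sin(3*y) dy).
An antiderivative is F(y) = -y**3*cos(3*y) + y**2*sin(3*y) + 2*y*cos(3*y)/3 - 2*sin(3*y)/9.
Then F(pi/12) - F(0) = (sqrt(2)*(-384 - pi**3 + 12*pi**2 + 96*pi)/3456) - (0) = sqrt(2)*(-384 - pi**3 + 12*pi**2 + 96*pi)/3456.

sqrt(2)*(-384 - pi**3 + 12*pi**2 + 96*pi)/3456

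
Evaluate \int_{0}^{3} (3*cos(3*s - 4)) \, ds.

sin(5) + sin(4)

Let u = 3*s - 4, so du = 3 ds. When s = 0, u = -4; when s = 3, u = 5.
The integral becomes ∫ cos(u) du from -4 to 5, with antiderivative sin(u).
Back in s: F(s) = sin(3*s - 4).
Then F(3) - F(0) = (sin(5)) - (-sin(4)) = sin(5) + sin(4).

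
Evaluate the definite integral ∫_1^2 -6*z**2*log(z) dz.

Integrate by parts once (u = ln z, dv = -6*z**2 dz).
An antiderivative is F(z) = -2*z**3*(3*log(z) - 1)/3.
Then F(2) - F(1) = (16/3 - 16*log(2)) - (2/3) = 14/3 - 16*log(2).

14/3 - 16*log(2)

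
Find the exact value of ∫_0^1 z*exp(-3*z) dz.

(-4 + exp(3))*exp(-3)/9

Integrate by parts once (u = z, dv = exp(-3*z) dz).
An antiderivative is F(z) = (-3*z - 1)*exp(-3*z)/9.
Then F(1) - F(0) = (-4*exp(-3)/9) - (-1/9) = (-4 + exp(3))*exp(-3)/9.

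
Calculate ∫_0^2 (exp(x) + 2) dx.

3 + exp(2)

An antiderivative is F(x) = 2*x + exp(x).
Then F(2) - F(0) = (4 + exp(2)) - (1) = 3 + exp(2).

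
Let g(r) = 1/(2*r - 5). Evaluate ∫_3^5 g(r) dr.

log(5)/2

An antiderivative is F(r) = log(2*r - 5)/2.
Then F(5) - F(3) = (log(5)/2) - (0) = log(5)/2.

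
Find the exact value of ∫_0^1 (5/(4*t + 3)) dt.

-5*log(3)/4 + 5*log(7)/4

An antiderivative is F(t) = 5*log(4*t + 3)/4.
Then F(1) - F(0) = (5*log(7)/4) - (5*log(3)/4) = -5*log(3)/4 + 5*log(7)/4.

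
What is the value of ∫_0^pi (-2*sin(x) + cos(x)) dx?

-4

An antiderivative is F(x) = sin(x) + 2*cos(x).
Then F(pi) - F(0) = (-2) - (2) = -4.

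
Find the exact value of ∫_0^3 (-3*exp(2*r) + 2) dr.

An antiderivative is F(r) = -3*exp(2*r)/2 + 2*r.
Then F(3) - F(0) = (6 - 3*exp(6)/2) - (-3/2) = 15/2 - 3*exp(6)/2.

15/2 - 3*exp(6)/2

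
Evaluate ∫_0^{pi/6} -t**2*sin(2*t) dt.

-sqrt(3)*pi/24 + pi**2/144 + 1/8

Integrate by parts twice (u = t^2, dv = -sin(2*t) dt).
An antiderivative is F(t) = t**2*cos(2*t)/2 - t*sin(2*t)/2 - cos(2*t)/4.
Then F(pi/6) - F(0) = (-sqrt(3)*pi/24 - 1/8 + pi**2/144) - (-1/4) = -sqrt(3)*pi/24 + pi**2/144 + 1/8.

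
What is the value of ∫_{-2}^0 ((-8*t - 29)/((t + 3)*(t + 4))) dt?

-5*log(3) - 3*log(2)

Factor the denominator: t**2 + 7*t + 12 = (t + 4)(t + 3).
Partial fractions: (-8*t - 29)/((t + 3)*(t + 4)) = -3/(t + 4) - 5/(t + 3).
An antiderivative is F(t) = -5*log(t + 3) - 3*log(t + 4).
Then F(0) - F(-2) = (-5*log(3) - 6*log(2)) - (-log(8)) = -5*log(3) - 3*log(2).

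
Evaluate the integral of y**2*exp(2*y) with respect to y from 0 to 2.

Integrate by parts twice (u = y^2, dv = exp(2*y) dy).
An antiderivative is F(y) = (2*y**2 - 2*y + 1)*exp(2*y)/4.
Then F(2) - F(0) = (5*exp(4)/4) - (1/4) = -1/4 + 5*exp(4)/4.

-1/4 + 5*exp(4)/4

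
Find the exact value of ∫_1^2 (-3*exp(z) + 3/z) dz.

-3*exp(2) + 3*log(2) + 3*exp(1)

An antiderivative is F(z) = -3*exp(z) + 3*log(z).
Then F(2) - F(1) = (-3*exp(2) + 3*log(2)) - (-3*exp(1)) = -3*exp(2) + 3*log(2) + 3*exp(1).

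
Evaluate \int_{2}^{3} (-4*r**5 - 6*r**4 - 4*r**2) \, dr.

By the power rule, an antiderivative is F(r) = -2*r**6/3 - 6*r**5/5 - 4*r**3/3.
Then F(3) - F(2) = (-4068/5) - (-1376/15) = -10828/15.

-10828/15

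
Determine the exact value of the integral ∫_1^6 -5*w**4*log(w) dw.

-7776*log(3) - 7776*log(2) + 1555

Integrate by parts once (u = ln w, dv = -5*w**4 dw).
An antiderivative is F(w) = -w**5*(5*log(w) - 1)/5.
Then F(6) - F(1) = (-7776*log(3) - 7776*log(2) + 7776/5) - (1/5) = -7776*log(3) - 7776*log(2) + 1555.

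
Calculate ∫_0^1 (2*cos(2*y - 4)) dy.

-sin(2) + sin(4)

Let u = 2*y - 4, so du = 2 dy. When y = 0, u = -4; when y = 1, u = -2.
The integral becomes ∫ cos(u) du from -4 to -2, with antiderivative sin(u).
Back in y: F(y) = sin(2*y - 4).
Then F(1) - F(0) = (-sin(2)) - (-sin(4)) = -sin(2) + sin(4).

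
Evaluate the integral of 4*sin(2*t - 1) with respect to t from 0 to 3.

Let u = 2*t - 1, so du = 2 dt. When t = 0, u = -1; when t = 3, u = 5.
The integral becomes 2·∫ sin(u) du from -1 to 5, with antiderivative -2*cos(u).
Back in t: F(t) = -2*cos(2*t - 1).
Then F(3) - F(0) = (-2*cos(5)) - (-2*cos(1)) = -2*cos(5) + 2*cos(1).

-2*cos(5) + 2*cos(1)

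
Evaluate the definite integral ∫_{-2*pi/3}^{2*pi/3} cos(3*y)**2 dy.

2*pi/3

Use the identity cos^2(3*y) = (1 + cos(6*y))/2.
An antiderivative is F(y) = y/2 + sin(6*y)/12.
Then F(2*pi/3) - F(-2*pi/3) = (pi/3) - (-pi/3) = 2*pi/3.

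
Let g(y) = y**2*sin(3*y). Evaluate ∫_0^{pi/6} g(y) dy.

-2/27 + pi/27

Integrate by parts twice (u = y^2, dv = sin(3*y) dy).
An antiderivative is F(y) = -y**2*cos(3*y)/3 + 2*y*sin(3*y)/9 + 2*cos(3*y)/27.
Then F(pi/6) - F(0) = (pi/27) - (2/27) = -2/27 + pi/27.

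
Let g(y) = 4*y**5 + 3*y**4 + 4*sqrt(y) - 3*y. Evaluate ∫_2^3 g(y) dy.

-16*sqrt(2)/3 + 8*sqrt(3) + 16873/30

By the power rule, an antiderivative is F(y) = 2*y**6/3 + 3*y**5/5 + 8*y**(3/2)/3 - 3*y**2/2.
Then F(3) - F(2) = (8*sqrt(3) + 6183/10) - (16*sqrt(2)/3 + 838/15) = -16*sqrt(2)/3 + 8*sqrt(3) + 16873/30.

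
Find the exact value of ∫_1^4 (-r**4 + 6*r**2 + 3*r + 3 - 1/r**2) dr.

-957/20

By the power rule, an antiderivative is F(r) = -r**5/5 + 2*r**3 + 3*r**2/2 + 3*r + 1/r.
Then F(4) - F(1) = (-811/20) - (73/10) = -957/20.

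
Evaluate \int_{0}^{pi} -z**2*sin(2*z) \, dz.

Integrate by parts twice (u = z^2, dv = -sin(2*z) dz).
An antiderivative is F(z) = z**2*cos(2*z)/2 - z*sin(2*z)/2 - cos(2*z)/4.
Then F(pi) - F(0) = (-1/4 + pi**2/2) - (-1/4) = pi**2/2.

pi**2/2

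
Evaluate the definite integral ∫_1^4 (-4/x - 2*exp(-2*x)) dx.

-8*log(2) - exp(-2) + exp(-8)

An antiderivative is F(x) = -4*log(x) + exp(-2*x).
Then F(4) - F(1) = (-8*log(2) + exp(-8)) - (exp(-2)) = -8*log(2) - exp(-2) + exp(-8).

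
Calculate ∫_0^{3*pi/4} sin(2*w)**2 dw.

Use the identity sin^2(2*w) = (1 - cos(4*w))/2.
An antiderivative is F(w) = w/2 - sin(4*w)/8.
Then F(3*pi/4) - F(0) = (3*pi/8) - (0) = 3*pi/8.

3*pi/8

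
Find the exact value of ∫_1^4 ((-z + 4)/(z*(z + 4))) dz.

log(25/16)

Factor the denominator: z**2 + 4*z = (z + 4)z.
Partial fractions: (-z + 4)/(z*(z + 4)) = -2/(z + 4) + 1/z.
An antiderivative is F(z) = log(z) - 2*log(z + 4).
Then F(4) - F(1) = (-log(16)) - (-log(25)) = log(25/16).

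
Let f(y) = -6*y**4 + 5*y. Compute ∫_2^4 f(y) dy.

By the power rule, an antiderivative is F(y) = -6*y**5/5 + 5*y**2/2.
Then F(4) - F(2) = (-5944/5) - (-142/5) = -5802/5.

-5802/5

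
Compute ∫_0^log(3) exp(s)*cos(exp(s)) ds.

-sin(1) + sin(3)

Let u = exp(s), so du = exp(s) ds. When s = 0, u = 1; when s = log(3), u = 3.
The integral becomes ∫ cos(u) du from 1 to 3, with antiderivative sin(u).
Back in s: F(s) = sin(exp(s)).
Then F(log(3)) - F(0) = (sin(3)) - (sin(1)) = -sin(1) + sin(3).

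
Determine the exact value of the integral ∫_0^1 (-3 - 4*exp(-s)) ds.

An antiderivative is F(s) = -3*s + 4*exp(-s).
Then F(1) - F(0) = (-3 + 4*exp(-1)) - (4) = -7 + 4*exp(-1).

-7 + 4*exp(-1)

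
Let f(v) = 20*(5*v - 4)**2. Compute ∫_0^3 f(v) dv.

1860

Let u = 5*v - 4, so du = 5 dv. When v = 0, u = -4; when v = 3, u = 11.
The integral becomes 4·∫ u**2 du from -4 to 11, with antiderivative 4*u**3/3.
Back in v: F(v) = 4*(5*v - 4)**3/3.
Then F(3) - F(0) = (5324/3) - (-256/3) = 1860.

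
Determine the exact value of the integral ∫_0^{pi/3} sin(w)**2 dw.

-sqrt(3)/8 + pi/6

Use the identity sin^2(w) = (1 - cos(2*w))/2.
An antiderivative is F(w) = w/2 - sin(2*w)/4.
Then F(pi/3) - F(0) = (-sqrt(3)/8 + pi/6) - (0) = -sqrt(3)/8 + pi/6.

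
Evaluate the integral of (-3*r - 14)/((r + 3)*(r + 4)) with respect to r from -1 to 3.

Factor the denominator: r**2 + 7*r + 12 = (r + 4)(r + 3).
Partial fractions: (-3*r - 14)/((r + 3)*(r + 4)) = 2/(r + 4) - 5/(r + 3).
An antiderivative is F(r) = -5*log(r + 3) + 2*log(r + 4).
Then F(3) - F(-1) = (-5*log(3) - 5*log(2) + 2*log(7)) - (log(9/32)) = -7*log(3) + 2*log(7).

-7*log(3) + 2*log(7)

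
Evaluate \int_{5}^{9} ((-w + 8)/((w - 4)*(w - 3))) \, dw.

-5*log(3) + 4*log(5)

Factor the denominator: w**2 - 7*w + 12 = (w - 3)(w - 4).
Partial fractions: (-w + 8)/((w - 4)*(w - 3)) = -5/(w - 3) + 4/(w - 4).
An antiderivative is F(w) = 4*log(w - 4) - 5*log(w - 3).
Then F(9) - F(5) = (-5*log(3) - 5*log(2) + 4*log(5)) - (-log(32)) = -5*log(3) + 4*log(5).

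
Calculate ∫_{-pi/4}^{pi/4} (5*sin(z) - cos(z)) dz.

An antiderivative is F(z) = -sin(z) - 5*cos(z).
Then F(pi/4) - F(-pi/4) = (-3*sqrt(2)) - (-2*sqrt(2)) = -sqrt(2).

-sqrt(2)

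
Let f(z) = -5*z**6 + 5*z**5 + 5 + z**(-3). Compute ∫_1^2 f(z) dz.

By the power rule, an antiderivative is F(z) = -5*z**7/7 + 5*z**6/6 + 5*z - 1/(2*z**2).
Then F(2) - F(1) = (-4741/168) - (97/21) = -1839/56.

-1839/56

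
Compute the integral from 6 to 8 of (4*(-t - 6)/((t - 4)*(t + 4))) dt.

Factor the denominator: t**2 - 16 = (t + 4)(t - 4).
Partial fractions: 4*(-t - 6)/((t - 4)*(t + 4)) = 1/(t + 4) - 5/(t - 4).
An antiderivative is F(t) = -5*log(t - 4) + log(t + 4).
Then F(8) - F(6) = (-8*log(2) + log(3)) - (log(5/16)) = log(3/80).

log(3/80)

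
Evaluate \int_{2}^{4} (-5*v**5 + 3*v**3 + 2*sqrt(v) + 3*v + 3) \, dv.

By the power rule, an antiderivative is F(v) = -5*v**6/6 + 3*v**4/4 + 4*v**(3/2)/3 + 3*v**2/2 + 3*v.
Then F(4) - F(2) = (-9524/3) - (-88/3 + 8*sqrt(2)/3) = -9436/3 - 8*sqrt(2)/3.

-9436/3 - 8*sqrt(2)/3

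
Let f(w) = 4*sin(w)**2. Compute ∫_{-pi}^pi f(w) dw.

4*pi

Use the identity sin^2(w) = (1 - cos(2*w))/2.
An antiderivative is F(w) = 2*w - sin(2*w).
Then F(pi) - F(-pi) = (2*pi) - (-2*pi) = 4*pi.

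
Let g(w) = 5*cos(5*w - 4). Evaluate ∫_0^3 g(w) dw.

Let u = 5*w - 4, so du = 5 dw. When w = 0, u = -4; when w = 3, u = 11.
The integral becomes ∫ cos(u) du from -4 to 11, with antiderivative sin(u).
Back in w: F(w) = sin(5*w - 4).
Then F(3) - F(0) = (sin(11)) - (-sin(4)) = sin(11) + sin(4).

sin(11) + sin(4)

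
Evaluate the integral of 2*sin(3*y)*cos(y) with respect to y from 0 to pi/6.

Use the identity sin(3*y)cos(y) = [sin(4*y) + sin(2*y)]/2.
An antiderivative is F(y) = -cos(2*y)/2 - cos(4*y)/4.
Then F(pi/6) - F(0) = (-1/8) - (-3/4) = 5/8.

5/8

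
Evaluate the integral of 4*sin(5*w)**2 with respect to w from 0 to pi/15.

Use the identity sin^2(5*w) = (1 - cos(10*w))/2.
An antiderivative is F(w) = 2*w - sin(10*w)/5.
Then F(pi/15) - F(0) = (-sqrt(3)/10 + 2*pi/15) - (0) = -sqrt(3)/10 + 2*pi/15.

-sqrt(3)/10 + 2*pi/15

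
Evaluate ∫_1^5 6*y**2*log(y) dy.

Integrate by parts once (u = ln y, dv = 6*y**2 dy).
An antiderivative is F(y) = 2*y**3*(3*log(y) - 1)/3.
Then F(5) - F(1) = (-250/3 + 250*log(5)) - (-2/3) = -248/3 + 250*log(5).

-248/3 + 250*log(5)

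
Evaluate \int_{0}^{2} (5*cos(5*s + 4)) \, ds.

-sin(4) + sin(14)

Let u = 5*s + 4, so du = 5 ds. When s = 0, u = 4; when s = 2, u = 14.
The integral becomes ∫ cos(u) du from 4 to 14, with antiderivative sin(u).
Back in s: F(s) = sin(5*s + 4).
Then F(2) - F(0) = (sin(14)) - (sin(4)) = -sin(4) + sin(14).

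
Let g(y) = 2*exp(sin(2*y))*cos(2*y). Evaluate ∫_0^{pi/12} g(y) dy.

-1 + exp(1/2)

Let u = sin(2*y), so du = 2*cos(2*y) dy. When y = 0, u = 0; when y = pi/12, u = 1/2.
The integral becomes ∫ exp(u) du from 0 to 1/2, with antiderivative exp(u).
Back in y: F(y) = exp(sin(2*y)).
Then F(pi/12) - F(0) = (exp(1/2)) - (1) = -1 + exp(1/2).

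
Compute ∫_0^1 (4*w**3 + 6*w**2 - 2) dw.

1

By the power rule, an antiderivative is F(w) = w**4 + 2*w**3 - 2*w.
Then F(1) - F(0) = (1) - (0) = 1.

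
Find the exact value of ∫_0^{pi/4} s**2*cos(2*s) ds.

Integrate by parts twice (u = s^2, dv = cos(2*s) ds).
An antiderivative is F(s) = s**2*sin(2*s)/2 + s*cos(2*s)/2 - sin(2*s)/4.
Then F(pi/4) - F(0) = (-1/4 + pi**2/32) - (0) = -1/4 + pi**2/32.

-1/4 + pi**2/32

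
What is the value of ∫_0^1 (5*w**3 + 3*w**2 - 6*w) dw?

-3/4

By the power rule, an antiderivative is F(w) = 5*w**4/4 + w**3 - 3*w**2.
Then F(1) - F(0) = (-3/4) - (0) = -3/4.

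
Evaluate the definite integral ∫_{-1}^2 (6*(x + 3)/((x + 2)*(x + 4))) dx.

Factor the denominator: x**2 + 6*x + 8 = (x + 4)(x + 2).
Partial fractions: 6*(x + 3)/((x + 2)*(x + 4)) = 3/(x + 4) + 3/(x + 2).
An antiderivative is F(x) = 3*log(x + 2) + 3*log(x + 4).
Then F(2) - F(-1) = (3*log(3) + 9*log(2)) - (log(27)) = 9*log(2).

9*log(2)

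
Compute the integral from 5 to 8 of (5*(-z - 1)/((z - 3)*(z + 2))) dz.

-5*log(5) + log(7) + 3*log(2)

Factor the denominator: z**2 - z - 6 = (z + 2)(z - 3).
Partial fractions: 5*(-z - 1)/((z - 3)*(z + 2)) = -1/(z + 2) - 4/(z - 3).
An antiderivative is F(z) = -4*log(z - 3) - log(z + 2).
Then F(8) - F(5) = (-5*log(5) - log(2)) - (-4*log(2) - log(7)) = -5*log(5) + log(7) + 3*log(2).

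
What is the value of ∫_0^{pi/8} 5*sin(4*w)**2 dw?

5*pi/16

Use the identity sin^2(4*w) = (1 - cos(8*w))/2.
An antiderivative is F(w) = 5*w/2 - 5*sin(8*w)/16.
Then F(pi/8) - F(0) = (5*pi/16) - (0) = 5*pi/16.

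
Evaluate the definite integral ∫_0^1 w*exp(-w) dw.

1 - 2*exp(-1)

Integrate by parts once (u = w, dv = exp(-w) dw).
An antiderivative is F(w) = (-w - 1)*exp(-w).
Then F(1) - F(0) = (-2*exp(-1)) - (-1) = 1 - 2*exp(-1).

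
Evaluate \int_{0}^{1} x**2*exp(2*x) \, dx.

-1/4 + exp(2)/4

Integrate by parts twice (u = x^2, dv = exp(2*x) dx).
An antiderivative is F(x) = (2*x**2 - 2*x + 1)*exp(2*x)/4.
Then F(1) - F(0) = (exp(2)/4) - (1/4) = -1/4 + exp(2)/4.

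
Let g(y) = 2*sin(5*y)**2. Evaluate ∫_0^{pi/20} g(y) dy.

-1/10 + pi/20

Use the identity sin^2(5*y) = (1 - cos(10*y))/2.
An antiderivative is F(y) = y - sin(10*y)/10.
Then F(pi/20) - F(0) = (-1/10 + pi/20) - (0) = -1/10 + pi/20.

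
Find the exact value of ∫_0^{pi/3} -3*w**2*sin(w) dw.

-sqrt(3)*pi + pi**2/6 + 3

Integrate by parts twice (u = w^2, dv = -3*sin(w) dw).
An antiderivative is F(w) = 3*w**2*cos(w) - 6*w*sin(w) - 6*cos(w).
Then F(pi/3) - F(0) = (-sqrt(3)*pi - 3 + pi**2/6) - (-6) = -sqrt(3)*pi + pi**2/6 + 3.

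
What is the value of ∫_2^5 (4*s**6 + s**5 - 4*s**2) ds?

658101/14

By the power rule, an antiderivative is F(s) = 4*s**7/7 + s**6/6 - 4*s**3/3.
Then F(5) - F(2) = (659125/14) - (512/7) = 658101/14.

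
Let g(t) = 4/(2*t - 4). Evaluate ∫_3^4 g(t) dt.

log(4)

An antiderivative is F(t) = 2*log(2*t - 4).
Then F(4) - F(3) = (log(16)) - (log(4)) = log(4).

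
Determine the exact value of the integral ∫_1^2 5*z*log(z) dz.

-15/4 + 10*log(2)

Integrate by parts once (u = ln z, dv = 5*z dz).
An antiderivative is F(z) = 5*z**2*(2*log(z) - 1)/4.
Then F(2) - F(1) = (-5 + 10*log(2)) - (-5/4) = -15/4 + 10*log(2).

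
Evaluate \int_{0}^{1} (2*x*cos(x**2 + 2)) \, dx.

Let u = x**2 + 2, so du = 2*x dx. When x = 0, u = 2; when x = 1, u = 3.
The integral becomes ∫ cos(u) du from 2 to 3, with antiderivative sin(u).
Back in x: F(x) = sin(x**2 + 2).
Then F(1) - F(0) = (sin(3)) - (sin(2)) = -sin(2) + sin(3).

-sin(2) + sin(3)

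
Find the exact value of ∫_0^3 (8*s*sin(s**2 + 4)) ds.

-4*cos(13) + 4*cos(4)

Let u = s**2 + 4, so du = 2*s ds. When s = 0, u = 4; when s = 3, u = 13.
The integral becomes 4·∫ sin(u) du from 4 to 13, with antiderivative -4*cos(u).
Back in s: F(s) = -4*cos(s**2 + 4).
Then F(3) - F(0) = (-4*cos(13)) - (-4*cos(4)) = -4*cos(13) + 4*cos(4).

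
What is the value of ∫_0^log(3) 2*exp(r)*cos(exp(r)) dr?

-2*sin(1) + 2*sin(3)

Let u = exp(r), so du = exp(r) dr. When r = 0, u = 1; when r = log(3), u = 3.
The integral becomes 2·∫ cos(u) du from 1 to 3, with antiderivative 2*sin(u).
Back in r: F(r) = 2*sin(exp(r)).
Then F(log(3)) - F(0) = (2*sin(3)) - (2*sin(1)) = -2*sin(1) + 2*sin(3).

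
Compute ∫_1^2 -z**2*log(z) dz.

Integrate by parts once (u = ln z, dv = -z**2 dz).
An antiderivative is F(z) = -z**3*(3*log(z) - 1)/9.
Then F(2) - F(1) = (8/9 - 8*log(2)/3) - (1/9) = 7/9 - 8*log(2)/3.

7/9 - 8*log(2)/3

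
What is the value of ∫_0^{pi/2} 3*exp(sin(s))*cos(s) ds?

Let u = sin(s), so du = cos(s) ds. When s = 0, u = 0; when s = pi/2, u = 1.
The integral becomes 3·∫ exp(u) du from 0 to 1, with antiderivative 3*exp(u).
Back in s: F(s) = 3*exp(sin(s)).
Then F(pi/2) - F(0) = (3*E) - (3) = -3 + 3*E.

-3 + 3*E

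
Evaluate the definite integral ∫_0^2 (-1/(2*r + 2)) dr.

-log(6)/2 + log(2)/2

An antiderivative is F(r) = -log(2*r + 2)/2.
Then F(2) - F(0) = (-log(6)/2) - (-log(2)/2) = -log(6)/2 + log(2)/2.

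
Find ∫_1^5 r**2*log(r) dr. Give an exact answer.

Integrate by parts once (u = ln r, dv = r**2 dr).
An antiderivative is F(r) = r**3*(3*log(r) - 1)/9.
Then F(5) - F(1) = (-125/9 + 125*log(5)/3) - (-1/9) = -124/9 + 125*log(5)/3.

-124/9 + 125*log(5)/3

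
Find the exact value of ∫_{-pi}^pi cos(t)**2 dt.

pi

Use the identity cos^2(t) = (1 + cos(2*t))/2.
An antiderivative is F(t) = t/2 + sin(2*t)/4.
Then F(pi) - F(-pi) = (pi/2) - (-pi/2) = pi.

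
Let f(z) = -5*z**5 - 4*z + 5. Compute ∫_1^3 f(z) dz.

By the power rule, an antiderivative is F(z) = -5*z**6/6 - 2*z**2 + 5*z.
Then F(3) - F(1) = (-1221/2) - (13/6) = -1838/3.

-1838/3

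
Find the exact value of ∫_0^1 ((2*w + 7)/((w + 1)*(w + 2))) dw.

-3*log(3) + 8*log(2)

Factor the denominator: w**2 + 3*w + 2 = (w + 2)(w + 1).
Partial fractions: (2*w + 7)/((w + 1)*(w + 2)) = -3/(w + 2) + 5/(w + 1).
An antiderivative is F(w) = 5*log(w + 1) - 3*log(w + 2).
Then F(1) - F(0) = (log(32/27)) - (-log(8)) = -3*log(3) + 8*log(2).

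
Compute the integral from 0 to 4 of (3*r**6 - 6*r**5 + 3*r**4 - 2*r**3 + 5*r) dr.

By the power rule, an antiderivative is F(r) = 3*r**7/7 - r**6 + 3*r**5/5 - r**4/2 + 5*r**2/2.
Then F(4) - F(0) = (120824/35) - (0) = 120824/35.

120824/35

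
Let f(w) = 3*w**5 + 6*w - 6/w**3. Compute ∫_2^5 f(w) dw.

By the power rule, an antiderivative is F(w) = w**6/2 + 3*w**2 + 3/w**2.
Then F(5) - F(2) = (394381/50) - (179/4) = 784287/100.

784287/100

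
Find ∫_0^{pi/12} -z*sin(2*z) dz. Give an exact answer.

Integrate by parts once (u = z, dv = -sin(2*z) dz).
An antiderivative is F(z) = z*cos(2*z)/2 - sin(2*z)/4.
Then F(pi/12) - F(0) = (-1/8 + sqrt(3)*pi/48) - (0) = -1/8 + sqrt(3)*pi/48.

-1/8 + sqrt(3)*pi/48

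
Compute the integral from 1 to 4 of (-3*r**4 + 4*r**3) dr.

By the power rule, an antiderivative is F(r) = -3*r**5/5 + r**4.
Then F(4) - F(1) = (-1792/5) - (2/5) = -1794/5.

-1794/5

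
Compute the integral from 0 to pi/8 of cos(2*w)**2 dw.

1/8 + pi/16

Use the identity cos^2(2*w) = (1 + cos(4*w))/2.
An antiderivative is F(w) = w/2 + sin(4*w)/8.
Then F(pi/8) - F(0) = (1/8 + pi/16) - (0) = 1/8 + pi/16.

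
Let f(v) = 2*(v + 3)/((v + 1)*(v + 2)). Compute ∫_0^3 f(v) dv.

-2*log(5) + 10*log(2)

Factor the denominator: v**2 + 3*v + 2 = (v + 2)(v + 1).
Partial fractions: 2*(v + 3)/((v + 1)*(v + 2)) = -2/(v + 2) + 4/(v + 1).
An antiderivative is F(v) = 4*log(v + 1) - 2*log(v + 2).
Then F(3) - F(0) = (-2*log(5) + 8*log(2)) - (-log(4)) = -2*log(5) + 10*log(2).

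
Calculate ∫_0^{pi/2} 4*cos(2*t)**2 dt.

pi

Use the identity cos^2(2*t) = (1 + cos(4*t))/2.
An antiderivative is F(t) = 2*t + sin(4*t)/2.
Then F(pi/2) - F(0) = (pi) - (0) = pi.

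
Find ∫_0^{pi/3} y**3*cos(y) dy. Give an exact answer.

Integrate by parts 3 times (u = y^3, dv = cos(y) dy).
An antiderivative is F(y) = y**3*sin(y) + 3*y**2*cos(y) - 6*y*sin(y) - 6*cos(y).
Then F(pi/3) - F(0) = (-sqrt(3)*pi - 3 + sqrt(3)*pi**3/54 + pi**2/6) - (-6) = -sqrt(3)*pi + sqrt(3)*pi**3/54 + pi**2/6 + 3.

-sqrt(3)*pi + sqrt(3)*pi**3/54 + pi**2/6 + 3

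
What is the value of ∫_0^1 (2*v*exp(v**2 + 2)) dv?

Let u = v**2 + 2, so du = 2*v dv. When v = 0, u = 2; when v = 1, u = 3.
The integral becomes ∫ exp(u) du from 2 to 3, with antiderivative exp(u).
Back in v: F(v) = exp(v**2 + 2).
Then F(1) - F(0) = (exp(3)) - (exp(2)) = -exp(2) + exp(3).

-exp(2) + exp(3)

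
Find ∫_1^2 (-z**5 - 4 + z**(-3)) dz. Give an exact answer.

-113/8

By the power rule, an antiderivative is F(z) = -z**6/6 - 4*z - 1/(2*z**2).
Then F(2) - F(1) = (-451/24) - (-14/3) = -113/8.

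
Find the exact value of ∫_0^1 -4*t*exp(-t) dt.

-4 + 8*exp(-1)

Integrate by parts once (u = t, dv = -4*exp(-t) dt).
An antiderivative is F(t) = (4*t + 4)*exp(-t).
Then F(1) - F(0) = (8*exp(-1)) - (4) = -4 + 8*exp(-1).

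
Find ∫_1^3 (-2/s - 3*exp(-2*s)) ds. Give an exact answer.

An antiderivative is F(s) = -2*log(s) + 3*exp(-2*s)/2.
Then F(3) - F(1) = (-2*log(3) + 3*exp(-6)/2) - (3*exp(-2)/2) = -2*log(3) - 3*exp(-2)/2 + 3*exp(-6)/2.

-2*log(3) - 3*exp(-2)/2 + 3*exp(-6)/2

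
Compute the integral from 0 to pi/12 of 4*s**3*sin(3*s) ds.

Integrate by parts 3 times (u = s^3, dv = 4*sin(3*s) ds).
An antiderivative is F(s) = -4*s**3*cos(3*s)/3 + 4*s**2*sin(3*s)/3 + 8*s*cos(3*s)/9 - 8*sin(3*s)/27.
Then F(pi/12) - F(0) = (sqrt(2)*(-384 - pi**3 + 12*pi**2 + 96*pi)/2592) - (0) = sqrt(2)*(-384 - pi**3 + 12*pi**2 + 96*pi)/2592.

sqrt(2)*(-384 - pi**3 + 12*pi**2 + 96*pi)/2592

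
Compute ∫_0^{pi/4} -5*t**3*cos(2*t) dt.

-15/8 - 5*pi**3/128 + 15*pi/16

Integrate by parts 3 times (u = t^3, dv = -5*cos(2*t) dt).
An antiderivative is F(t) = -5*t**3*sin(2*t)/2 - 15*t**2*cos(2*t)/4 + 15*t*sin(2*t)/4 + 15*cos(2*t)/8.
Then F(pi/4) - F(0) = (5*pi*(24 - pi**2)/128) - (15/8) = -15/8 - 5*pi**3/128 + 15*pi/16.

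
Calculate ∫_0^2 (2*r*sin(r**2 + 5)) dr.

cos(5) - cos(9)

Let u = r**2 + 5, so du = 2*r dr. When r = 0, u = 5; when r = 2, u = 9.
The integral becomes ∫ sin(u) du from 5 to 9, with antiderivative -cos(u).
Back in r: F(r) = -cos(r**2 + 5).
Then F(2) - F(0) = (-cos(9)) - (-cos(5)) = cos(5) - cos(9).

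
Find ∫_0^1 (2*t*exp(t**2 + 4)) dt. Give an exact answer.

-exp(4) + exp(5)

Let u = t**2 + 4, so du = 2*t dt. When t = 0, u = 4; when t = 1, u = 5.
The integral becomes ∫ exp(u) du from 4 to 5, with antiderivative exp(u).
Back in t: F(t) = exp(t**2 + 4).
Then F(1) - F(0) = (exp(5)) - (exp(4)) = -exp(4) + exp(5).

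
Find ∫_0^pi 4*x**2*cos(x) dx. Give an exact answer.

-8*pi

Integrate by parts twice (u = x^2, dv = 4*cos(x) dx).
An antiderivative is F(x) = 4*x**2*sin(x) + 8*x*cos(x) - 8*sin(x).
Then F(pi) - F(0) = (-8*pi) - (0) = -8*pi.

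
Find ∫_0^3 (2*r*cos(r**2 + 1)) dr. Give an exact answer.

Let u = r**2 + 1, so du = 2*r dr. When r = 0, u = 1; when r = 3, u = 10.
The integral becomes ∫ cos(u) du from 1 to 10, with antiderivative sin(u).
Back in r: F(r) = sin(r**2 + 1).
Then F(3) - F(0) = (sin(10)) - (sin(1)) = -sin(1) + sin(10).

-sin(1) + sin(10)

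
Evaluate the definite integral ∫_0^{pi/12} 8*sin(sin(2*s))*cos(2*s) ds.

Let u = sin(2*s), so du = 2*cos(2*s) ds. When s = 0, u = 0; when s = pi/12, u = 1/2.
The integral becomes 4·∫ sin(u) du from 0 to 1/2, with antiderivative -4*cos(u).
Back in s: F(s) = -4*cos(sin(2*s)).
Then F(pi/12) - F(0) = (-4*cos(1/2)) - (-4) = 4 - 4*cos(1/2).

4 - 4*cos(1/2)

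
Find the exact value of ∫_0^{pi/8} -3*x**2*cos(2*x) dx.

3*sqrt(2)*(-8*pi - pi**2 + 32)/256

Integrate by parts twice (u = x^2, dv = -3*cos(2*x) dx).
An antiderivative is F(x) = -3*x**2*sin(2*x)/2 - 3*x*cos(2*x)/2 + 3*sin(2*x)/4.
Then F(pi/8) - F(0) = (3*sqrt(2)*(-8*pi - pi**2 + 32)/256) - (0) = 3*sqrt(2)*(-8*pi - pi**2 + 32)/256.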